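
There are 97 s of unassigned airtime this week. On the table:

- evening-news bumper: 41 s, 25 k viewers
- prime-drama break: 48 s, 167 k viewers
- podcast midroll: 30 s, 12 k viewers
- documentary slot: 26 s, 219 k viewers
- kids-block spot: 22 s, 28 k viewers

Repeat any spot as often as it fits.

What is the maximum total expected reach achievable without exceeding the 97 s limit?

Taking 3×documentary slot: 78 s used, 657 in expected reach.
Every other selection either busts 97 s or fails to beat 657.

657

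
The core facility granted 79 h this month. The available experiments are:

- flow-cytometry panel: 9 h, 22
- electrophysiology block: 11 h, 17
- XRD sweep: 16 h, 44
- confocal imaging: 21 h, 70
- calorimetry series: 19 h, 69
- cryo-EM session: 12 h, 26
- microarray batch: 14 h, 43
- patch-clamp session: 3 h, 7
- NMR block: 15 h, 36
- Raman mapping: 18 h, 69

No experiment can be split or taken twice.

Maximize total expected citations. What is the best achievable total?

The ratio heuristic lands on confocal imaging + calorimetry series + microarray batch + patch-clamp session + Raman mapping (258) but leaves 4 h idle.
The 14 h tied up in microarray batch is better spent on XRD sweep — total rises to 259 (77 h).
The spare 2 h is too small for any remaining experiment, and no exchange beats 259.

259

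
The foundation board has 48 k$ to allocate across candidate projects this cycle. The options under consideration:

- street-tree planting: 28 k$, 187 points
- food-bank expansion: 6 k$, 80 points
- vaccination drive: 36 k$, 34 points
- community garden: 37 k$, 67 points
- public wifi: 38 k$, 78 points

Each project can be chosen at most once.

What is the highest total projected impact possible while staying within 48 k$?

The ratio ordering already packs tightly: street-tree planting + food-bank expansion, 34 k$, 267.
The closest alternative, street-tree planting, reaches only 187.

267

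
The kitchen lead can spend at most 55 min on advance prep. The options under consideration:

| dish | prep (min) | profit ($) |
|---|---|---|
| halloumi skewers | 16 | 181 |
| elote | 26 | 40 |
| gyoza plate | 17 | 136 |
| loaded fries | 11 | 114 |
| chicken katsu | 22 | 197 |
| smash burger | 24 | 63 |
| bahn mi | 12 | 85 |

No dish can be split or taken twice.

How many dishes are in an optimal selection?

3

The maximum profit within 55 min is 514.
halloumi skewers + gyoza plate + chicken katsu hits 514 at 55 min.
Any selection reaching 514 contains exactly 3 dishes.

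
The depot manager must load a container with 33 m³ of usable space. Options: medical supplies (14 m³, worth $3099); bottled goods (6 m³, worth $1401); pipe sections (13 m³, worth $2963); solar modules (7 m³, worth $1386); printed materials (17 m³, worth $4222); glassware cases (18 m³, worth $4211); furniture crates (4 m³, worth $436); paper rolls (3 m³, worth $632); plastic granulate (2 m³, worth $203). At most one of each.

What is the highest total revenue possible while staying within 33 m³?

7817

By revenue per m³: printed materials 248.35, glassware cases 233.94, bottled goods 233.50 lead.
Greedy by ratio would take bottled goods + solar modules + printed materials + paper rolls: 33 m³ used, total 7641.
Dropping bottled goods and solar modules frees 13 m³; slotting in pipe sections (13 m³) lifts the total to 7817 at 33 m³.
The closest alternative, bottled goods + solar modules + printed materials + paper rolls, reaches only 7641.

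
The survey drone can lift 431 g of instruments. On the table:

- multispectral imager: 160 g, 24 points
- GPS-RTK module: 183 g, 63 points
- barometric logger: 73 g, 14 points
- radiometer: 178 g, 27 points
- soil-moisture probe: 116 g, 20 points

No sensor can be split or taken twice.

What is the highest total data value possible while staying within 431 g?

101

The ratio heuristic lands on GPS-RTK module + barometric logger + soil-moisture probe (97) but leaves 59 g idle.
Replace soil-moisture probe with multispectral imager: the trade gains 4 net, giving 101 at 416 g.
That's the maximum — no swap from here does better than 101.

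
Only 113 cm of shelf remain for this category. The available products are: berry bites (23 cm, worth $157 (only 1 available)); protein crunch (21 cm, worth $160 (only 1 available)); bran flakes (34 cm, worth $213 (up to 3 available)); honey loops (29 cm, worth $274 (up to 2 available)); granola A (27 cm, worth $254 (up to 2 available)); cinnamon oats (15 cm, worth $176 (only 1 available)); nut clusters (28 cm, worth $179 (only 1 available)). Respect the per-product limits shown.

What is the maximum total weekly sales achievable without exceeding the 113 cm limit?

1056

Taking the top-ratio products first gives 2×honey loops + granola A + cinnamon oats for 978 (100 cm).
The 15 cm tied up in cinnamon oats is better spent on granola A — total rises to 1056 (112 cm).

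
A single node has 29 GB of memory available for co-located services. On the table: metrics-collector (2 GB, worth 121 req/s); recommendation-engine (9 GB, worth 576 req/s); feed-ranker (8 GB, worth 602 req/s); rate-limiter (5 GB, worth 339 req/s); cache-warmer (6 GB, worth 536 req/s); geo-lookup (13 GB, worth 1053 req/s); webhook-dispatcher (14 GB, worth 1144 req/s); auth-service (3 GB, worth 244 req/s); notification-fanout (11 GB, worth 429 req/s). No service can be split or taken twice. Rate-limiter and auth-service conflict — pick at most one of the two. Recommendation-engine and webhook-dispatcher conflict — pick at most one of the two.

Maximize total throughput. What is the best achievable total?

Metrics-collector + geo-lookup + webhook-dispatcher uses 29 of the 29 GB and totals 2318.
Runner-up metrics-collector + feed-ranker + cache-warmer + geo-lookup tops out at 2312.

2318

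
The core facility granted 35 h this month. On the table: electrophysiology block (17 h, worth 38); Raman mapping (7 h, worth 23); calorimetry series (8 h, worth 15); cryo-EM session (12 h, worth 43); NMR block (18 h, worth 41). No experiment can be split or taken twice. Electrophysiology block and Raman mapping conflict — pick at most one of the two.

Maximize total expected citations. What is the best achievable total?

84

Filling by ratio: Raman mapping + calorimetry series + cryo-EM session for 81, with 8 h left unused.
The 15 h tied up in Raman mapping and calorimetry series is better spent on NMR block — total rises to 84 (30 h).
Every other selection either busts 35 h or breaks a pairing rule or fails to beat 84.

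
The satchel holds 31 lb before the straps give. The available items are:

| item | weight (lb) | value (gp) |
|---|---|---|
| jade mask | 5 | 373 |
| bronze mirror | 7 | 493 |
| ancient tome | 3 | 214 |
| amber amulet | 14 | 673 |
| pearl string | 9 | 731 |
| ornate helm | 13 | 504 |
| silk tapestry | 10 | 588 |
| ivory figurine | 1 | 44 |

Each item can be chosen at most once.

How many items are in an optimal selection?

4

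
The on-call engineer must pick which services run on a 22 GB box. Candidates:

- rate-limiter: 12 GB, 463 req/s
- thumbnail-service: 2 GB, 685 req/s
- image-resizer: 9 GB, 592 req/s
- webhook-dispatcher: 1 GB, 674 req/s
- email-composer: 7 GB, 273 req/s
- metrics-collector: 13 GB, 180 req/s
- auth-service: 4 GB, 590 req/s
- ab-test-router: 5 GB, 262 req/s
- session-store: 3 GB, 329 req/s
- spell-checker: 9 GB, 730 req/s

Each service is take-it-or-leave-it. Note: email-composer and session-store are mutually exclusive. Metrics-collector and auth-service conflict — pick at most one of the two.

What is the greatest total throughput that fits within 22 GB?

3008

Best packing: thumbnail-service + webhook-dispatcher + auth-service + session-store + spell-checker — 19 GB, 3008 total.
Nothing else feasible within 22 GB beats 3008.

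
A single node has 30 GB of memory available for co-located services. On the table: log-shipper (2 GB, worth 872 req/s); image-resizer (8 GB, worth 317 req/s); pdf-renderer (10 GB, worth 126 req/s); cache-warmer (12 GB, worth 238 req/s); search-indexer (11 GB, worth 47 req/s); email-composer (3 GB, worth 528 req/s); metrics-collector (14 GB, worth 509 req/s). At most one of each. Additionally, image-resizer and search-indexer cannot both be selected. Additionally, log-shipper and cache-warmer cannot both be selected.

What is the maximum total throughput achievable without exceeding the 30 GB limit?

2226

Ranking by ratio (throughput/GB): log-shipper 436.00, email-composer 176.00, image-resizer 39.62, metrics-collector 36.36.
Log-shipper + image-resizer + email-composer + metrics-collector uses 27 of the 30 GB and totals 2226.
Runner-up log-shipper + pdf-renderer + email-composer + metrics-collector tops out at 2035.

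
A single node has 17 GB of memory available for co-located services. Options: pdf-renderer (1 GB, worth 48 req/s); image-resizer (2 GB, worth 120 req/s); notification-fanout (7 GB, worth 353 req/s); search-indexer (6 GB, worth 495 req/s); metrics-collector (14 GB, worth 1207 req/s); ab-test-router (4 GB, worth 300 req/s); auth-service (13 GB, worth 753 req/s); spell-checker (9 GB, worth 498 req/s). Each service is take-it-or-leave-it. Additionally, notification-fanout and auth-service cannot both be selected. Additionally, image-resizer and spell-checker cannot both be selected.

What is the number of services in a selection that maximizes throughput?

The maximum throughput within 17 GB is 1375.
For example pdf-renderer + image-resizer + metrics-collector achieves it, using 17 GB.
Every optimal selection uses 3 services.

3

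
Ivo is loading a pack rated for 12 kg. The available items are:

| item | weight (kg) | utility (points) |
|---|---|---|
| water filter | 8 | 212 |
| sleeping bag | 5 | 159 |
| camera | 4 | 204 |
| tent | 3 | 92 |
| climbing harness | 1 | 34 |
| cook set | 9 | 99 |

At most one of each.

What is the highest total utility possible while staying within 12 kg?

455

Taking the top-ratio items first gives sleeping bag + camera + climbing harness for 397 (10 kg).
Dropping climbing harness frees 1 kg; slotting in tent (3 kg) lifts the total to 455 at 12 kg.
Next best is water filter + camera at 416 (12 kg) — short by 39.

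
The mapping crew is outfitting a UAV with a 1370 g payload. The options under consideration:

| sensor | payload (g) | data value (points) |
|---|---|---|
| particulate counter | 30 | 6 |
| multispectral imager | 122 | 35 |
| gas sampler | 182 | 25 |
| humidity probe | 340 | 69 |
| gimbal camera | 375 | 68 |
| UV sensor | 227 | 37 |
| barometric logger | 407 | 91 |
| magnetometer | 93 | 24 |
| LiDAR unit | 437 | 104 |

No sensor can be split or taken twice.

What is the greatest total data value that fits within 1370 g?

Greedy by ratio would take particulate counter + multispectral imager + UV sensor + barometric logger + magnetometer + LiDAR unit: 1316 g used, total 297.
Replace UV sensor and magnetometer with humidity probe: the trade gains 8 net, giving 305 at 1336 g.

305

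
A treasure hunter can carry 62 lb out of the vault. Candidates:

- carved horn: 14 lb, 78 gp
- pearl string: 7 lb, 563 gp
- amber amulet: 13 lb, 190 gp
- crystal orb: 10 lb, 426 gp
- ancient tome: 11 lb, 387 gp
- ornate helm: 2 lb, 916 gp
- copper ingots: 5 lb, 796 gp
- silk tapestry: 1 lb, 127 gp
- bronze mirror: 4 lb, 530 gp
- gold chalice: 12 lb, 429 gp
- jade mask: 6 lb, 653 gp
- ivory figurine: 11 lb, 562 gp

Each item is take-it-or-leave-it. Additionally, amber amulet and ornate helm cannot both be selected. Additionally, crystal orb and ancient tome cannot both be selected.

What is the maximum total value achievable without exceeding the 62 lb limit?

5002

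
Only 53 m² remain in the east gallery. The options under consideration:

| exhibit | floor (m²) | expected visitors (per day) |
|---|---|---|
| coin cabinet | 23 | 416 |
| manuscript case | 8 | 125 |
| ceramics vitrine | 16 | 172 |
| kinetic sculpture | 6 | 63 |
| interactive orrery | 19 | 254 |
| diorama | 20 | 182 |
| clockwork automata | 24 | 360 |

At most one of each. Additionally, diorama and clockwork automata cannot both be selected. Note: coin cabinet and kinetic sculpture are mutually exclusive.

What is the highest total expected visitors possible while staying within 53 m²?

Coin cabinet + manuscript case + interactive orrery uses 50 of the 53 m² and totals 795.
Runner-up coin cabinet + clockwork automata tops out at 776.

795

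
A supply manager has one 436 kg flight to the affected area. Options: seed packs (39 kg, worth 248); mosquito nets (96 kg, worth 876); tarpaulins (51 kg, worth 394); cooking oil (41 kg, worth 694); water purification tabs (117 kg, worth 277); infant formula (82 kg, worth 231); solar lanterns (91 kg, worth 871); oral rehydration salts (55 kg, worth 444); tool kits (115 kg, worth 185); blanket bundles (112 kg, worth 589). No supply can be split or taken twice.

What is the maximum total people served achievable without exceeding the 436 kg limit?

A density-first pass picks seed packs + mosquito nets + tarpaulins + cooking oil + solar lanterns + oral rehydration salts — 3527 at 373 kg.
Replace tarpaulins with blanket bundles: the trade gains 195 net, giving 3722 at 434 kg.
Runner-up seed packs + mosquito nets + tarpaulins + cooking oil + solar lanterns + blanket bundles tops out at 3672.

3722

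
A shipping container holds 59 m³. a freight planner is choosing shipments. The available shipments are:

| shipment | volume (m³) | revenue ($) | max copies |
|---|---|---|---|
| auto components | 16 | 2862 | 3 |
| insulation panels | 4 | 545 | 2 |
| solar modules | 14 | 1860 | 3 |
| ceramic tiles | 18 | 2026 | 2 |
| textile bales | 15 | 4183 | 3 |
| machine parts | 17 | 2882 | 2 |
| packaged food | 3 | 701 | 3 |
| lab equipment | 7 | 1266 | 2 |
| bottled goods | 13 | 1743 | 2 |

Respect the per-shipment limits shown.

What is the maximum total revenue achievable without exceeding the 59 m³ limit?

Greedy by ratio would take insulation panels + 3×textile bales + 3×packaged food: 58 m³ used, total 15197.
Dropping insulation panels and packaged food frees 7 m³; slotting in lab equipment (7 m³) lifts the total to 15217 at 58 m³.
The spare 1 m³ is too small for any remaining shipment, and no exchange beats 15217.

15217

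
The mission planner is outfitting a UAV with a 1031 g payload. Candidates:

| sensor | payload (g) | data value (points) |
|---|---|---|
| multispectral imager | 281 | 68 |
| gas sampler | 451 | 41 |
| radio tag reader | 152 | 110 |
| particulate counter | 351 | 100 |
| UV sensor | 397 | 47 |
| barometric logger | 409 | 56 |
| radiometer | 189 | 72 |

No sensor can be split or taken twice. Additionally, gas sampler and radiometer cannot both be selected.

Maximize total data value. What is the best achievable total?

350

The ratio ordering already packs tightly: multispectral imager + radio tag reader + particulate counter + radiometer, 973 g, 350.
Next best is multispectral imager + radio tag reader + barometric logger + radiometer at 306 (1031 g) — short by 44.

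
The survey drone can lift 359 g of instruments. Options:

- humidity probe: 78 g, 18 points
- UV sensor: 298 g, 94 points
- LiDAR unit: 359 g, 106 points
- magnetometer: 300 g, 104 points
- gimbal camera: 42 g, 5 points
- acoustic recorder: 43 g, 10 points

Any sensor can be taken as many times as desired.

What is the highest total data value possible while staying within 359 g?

114

By data value per g: magnetometer 0.35, UV sensor 0.32, LiDAR unit 0.30, acoustic recorder 0.23 lead.
Magnetometer + acoustic recorder uses 343 of the 359 g and totals 114.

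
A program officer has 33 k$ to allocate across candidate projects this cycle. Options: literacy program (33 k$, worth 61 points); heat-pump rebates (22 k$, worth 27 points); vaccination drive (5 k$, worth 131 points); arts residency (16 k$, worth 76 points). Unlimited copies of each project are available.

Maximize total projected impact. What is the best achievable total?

Best packing: 6×vaccination drive — 30 k$, 786 total.

786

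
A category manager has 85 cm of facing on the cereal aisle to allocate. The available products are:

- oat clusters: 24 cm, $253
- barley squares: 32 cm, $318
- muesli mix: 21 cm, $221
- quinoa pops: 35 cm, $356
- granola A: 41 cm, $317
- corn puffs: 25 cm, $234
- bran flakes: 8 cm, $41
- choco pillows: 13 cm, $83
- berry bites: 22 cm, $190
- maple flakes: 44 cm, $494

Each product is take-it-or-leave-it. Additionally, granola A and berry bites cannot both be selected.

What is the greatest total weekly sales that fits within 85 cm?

853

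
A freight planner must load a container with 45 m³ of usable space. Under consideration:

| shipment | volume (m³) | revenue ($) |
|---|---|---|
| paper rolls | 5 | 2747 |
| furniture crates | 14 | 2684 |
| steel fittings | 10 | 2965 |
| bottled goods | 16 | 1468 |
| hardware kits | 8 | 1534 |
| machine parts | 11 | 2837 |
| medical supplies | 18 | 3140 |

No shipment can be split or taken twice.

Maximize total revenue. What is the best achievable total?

11689

Greedy by ratio would take paper rolls + steel fittings + hardware kits + machine parts: 34 m³ used, total 10083.
Replace hardware kits with medical supplies: the trade gains 1606 net, giving 11689 at 44 m³.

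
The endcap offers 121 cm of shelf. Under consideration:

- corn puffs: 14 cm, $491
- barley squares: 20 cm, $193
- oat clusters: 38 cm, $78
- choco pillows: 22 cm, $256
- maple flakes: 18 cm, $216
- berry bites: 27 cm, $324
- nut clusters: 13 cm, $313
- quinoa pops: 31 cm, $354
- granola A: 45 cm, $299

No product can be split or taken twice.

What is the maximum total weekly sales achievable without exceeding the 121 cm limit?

Ranking by ratio (weekly sales/cm): corn puffs 35.07, nut clusters 24.08, maple flakes 12.00, berry bites 12.00.
Greedy by ratio would take corn puffs + barley squares + choco pillows + maple flakes + berry bites + nut clusters: 114 cm used, total 1793.
Dropping berry bites frees 27 cm; slotting in quinoa pops (31 cm) lifts the total to 1823 at 118 cm.
The spare 3 cm is too small for any remaining product, and no exchange beats 1823.

1823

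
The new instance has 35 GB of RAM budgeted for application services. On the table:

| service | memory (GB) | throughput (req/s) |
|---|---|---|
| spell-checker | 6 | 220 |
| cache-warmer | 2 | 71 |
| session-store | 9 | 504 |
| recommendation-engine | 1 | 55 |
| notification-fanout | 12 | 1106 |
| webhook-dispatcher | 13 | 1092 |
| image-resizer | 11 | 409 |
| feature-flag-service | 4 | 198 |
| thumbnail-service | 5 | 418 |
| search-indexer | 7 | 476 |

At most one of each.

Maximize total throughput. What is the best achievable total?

2869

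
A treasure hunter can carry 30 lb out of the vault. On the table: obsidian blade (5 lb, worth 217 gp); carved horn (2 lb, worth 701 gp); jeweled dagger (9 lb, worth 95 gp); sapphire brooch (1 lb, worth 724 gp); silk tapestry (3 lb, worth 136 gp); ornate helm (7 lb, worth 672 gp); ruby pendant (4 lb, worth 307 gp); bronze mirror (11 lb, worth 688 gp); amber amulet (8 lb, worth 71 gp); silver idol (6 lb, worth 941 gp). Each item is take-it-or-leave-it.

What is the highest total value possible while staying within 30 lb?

Greedy by ratio would take obsidian blade + carved horn + sapphire brooch + silk tapestry + ornate helm + ruby pendant + silver idol: 28 lb used, total 3698.
Dropping obsidian blade and ruby pendant frees 9 lb; slotting in bronze mirror (11 lb) lifts the total to 3862 at 30 lb.
Nothing else within 30 lb beats 3862.

3862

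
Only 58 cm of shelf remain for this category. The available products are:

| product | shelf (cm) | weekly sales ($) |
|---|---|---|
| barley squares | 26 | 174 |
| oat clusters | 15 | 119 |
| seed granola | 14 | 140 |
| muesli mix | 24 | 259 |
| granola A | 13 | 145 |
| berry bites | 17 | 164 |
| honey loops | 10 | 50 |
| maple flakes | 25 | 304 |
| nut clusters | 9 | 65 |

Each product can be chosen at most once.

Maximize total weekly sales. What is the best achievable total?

Greedy by ratio would take seed granola + granola A + maple flakes: 52 cm used, total 589.
Dropping seed granola and granola A frees 27 cm; slotting in muesli mix + nut clusters (33 cm) lifts the total to 628 at 58 cm.
An exhaustive check of the 512 subsets confirms 628.

628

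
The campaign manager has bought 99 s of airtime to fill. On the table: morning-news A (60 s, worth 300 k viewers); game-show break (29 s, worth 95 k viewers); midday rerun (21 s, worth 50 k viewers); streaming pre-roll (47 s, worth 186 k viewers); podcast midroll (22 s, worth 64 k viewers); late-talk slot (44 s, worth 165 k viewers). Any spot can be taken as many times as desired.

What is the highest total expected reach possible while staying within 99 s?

395

Density check — morning-news A 5.00, streaming pre-roll 3.96, late-talk slot 3.75 are the best per s.
Taking morning-news A + game-show break: 89 s used, 395 in expected reach.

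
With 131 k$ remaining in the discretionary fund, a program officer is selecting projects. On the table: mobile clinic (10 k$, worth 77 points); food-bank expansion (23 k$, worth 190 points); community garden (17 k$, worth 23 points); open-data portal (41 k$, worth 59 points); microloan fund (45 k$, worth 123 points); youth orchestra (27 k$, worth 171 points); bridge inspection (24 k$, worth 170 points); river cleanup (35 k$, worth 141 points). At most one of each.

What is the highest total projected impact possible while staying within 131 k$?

Mobile clinic + food-bank expansion + youth orchestra + bridge inspection + river cleanup uses 119 of the 131 k$ and totals 749.

749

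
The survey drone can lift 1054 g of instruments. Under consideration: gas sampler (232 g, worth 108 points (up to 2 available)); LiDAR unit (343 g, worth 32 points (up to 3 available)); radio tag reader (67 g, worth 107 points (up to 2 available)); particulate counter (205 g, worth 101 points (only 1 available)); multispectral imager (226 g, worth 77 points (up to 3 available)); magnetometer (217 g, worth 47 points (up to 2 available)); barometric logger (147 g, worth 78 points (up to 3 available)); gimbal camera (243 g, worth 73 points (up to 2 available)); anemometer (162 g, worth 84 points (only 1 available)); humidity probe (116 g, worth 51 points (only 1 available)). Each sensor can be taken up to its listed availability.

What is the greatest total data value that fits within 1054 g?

670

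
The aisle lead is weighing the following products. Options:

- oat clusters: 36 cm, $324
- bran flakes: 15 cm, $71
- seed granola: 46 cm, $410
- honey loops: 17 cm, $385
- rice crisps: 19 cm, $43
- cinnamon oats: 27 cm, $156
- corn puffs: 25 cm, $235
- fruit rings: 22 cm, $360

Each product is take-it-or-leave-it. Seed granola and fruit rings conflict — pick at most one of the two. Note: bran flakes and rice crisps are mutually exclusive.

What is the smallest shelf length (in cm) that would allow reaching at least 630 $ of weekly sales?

Minimise cm subject to total weekly sales ≥ 630.
honey loops + fruit rings reaches 745 using 39 cm.
No combination under 39 cm hits 630.

39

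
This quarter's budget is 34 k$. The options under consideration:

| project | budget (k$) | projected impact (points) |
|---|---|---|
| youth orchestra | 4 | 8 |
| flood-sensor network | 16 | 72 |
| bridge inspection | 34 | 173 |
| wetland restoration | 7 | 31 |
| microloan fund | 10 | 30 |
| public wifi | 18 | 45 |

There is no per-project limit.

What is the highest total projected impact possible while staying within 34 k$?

By projected impact per k$: bridge inspection 5.09, flood-sensor network 4.50, wetland restoration 4.43, microloan fund 3.00 lead.
Best packing: bridge inspection — 34 k$, 173 total.
No other feasible combination exceeds 173.

173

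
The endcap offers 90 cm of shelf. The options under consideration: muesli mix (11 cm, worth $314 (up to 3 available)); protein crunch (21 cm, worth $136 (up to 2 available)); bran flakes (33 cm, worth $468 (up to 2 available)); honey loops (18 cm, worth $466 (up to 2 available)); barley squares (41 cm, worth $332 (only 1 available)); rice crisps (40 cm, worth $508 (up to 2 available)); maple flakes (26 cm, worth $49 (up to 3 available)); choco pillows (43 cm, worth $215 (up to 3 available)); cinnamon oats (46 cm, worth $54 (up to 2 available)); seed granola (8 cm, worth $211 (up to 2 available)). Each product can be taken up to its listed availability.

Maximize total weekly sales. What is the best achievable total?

Best packing: 3×muesli mix + 2×honey loops + 2×seed granola — 85 cm, 2296 total.

2296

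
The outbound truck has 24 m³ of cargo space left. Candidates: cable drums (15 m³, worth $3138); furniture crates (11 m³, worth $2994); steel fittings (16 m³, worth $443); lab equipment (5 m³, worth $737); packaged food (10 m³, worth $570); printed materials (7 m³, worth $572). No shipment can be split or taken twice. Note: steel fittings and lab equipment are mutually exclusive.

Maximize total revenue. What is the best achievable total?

4303

Furniture crates + lab equipment + printed materials uses 23 of the 24 m³ and totals 4303.
Runner-up cable drums + lab equipment tops out at 3875.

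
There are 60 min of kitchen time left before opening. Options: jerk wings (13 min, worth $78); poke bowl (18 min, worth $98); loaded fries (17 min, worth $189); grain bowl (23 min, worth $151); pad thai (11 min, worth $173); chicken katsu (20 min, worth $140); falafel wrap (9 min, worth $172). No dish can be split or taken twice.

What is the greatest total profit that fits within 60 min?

685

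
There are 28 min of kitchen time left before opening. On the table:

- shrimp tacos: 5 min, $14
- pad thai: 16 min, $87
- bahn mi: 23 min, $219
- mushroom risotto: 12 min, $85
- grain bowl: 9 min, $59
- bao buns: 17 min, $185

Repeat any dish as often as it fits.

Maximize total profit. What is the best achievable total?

244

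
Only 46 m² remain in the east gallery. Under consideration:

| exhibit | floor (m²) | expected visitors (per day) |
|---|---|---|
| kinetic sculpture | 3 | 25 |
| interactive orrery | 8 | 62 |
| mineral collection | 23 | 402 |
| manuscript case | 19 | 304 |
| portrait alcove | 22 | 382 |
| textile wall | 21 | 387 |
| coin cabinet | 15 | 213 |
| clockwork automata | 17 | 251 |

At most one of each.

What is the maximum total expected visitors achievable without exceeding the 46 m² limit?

794

Filling by ratio: mineral collection + textile wall for 789, with 2 m² left unused.
Dropping mineral collection frees 23 m²; slotting in kinetic sculpture + portrait alcove (25 m²) lifts the total to 794 at 46 m².
Nothing else within 46 m² beats 794.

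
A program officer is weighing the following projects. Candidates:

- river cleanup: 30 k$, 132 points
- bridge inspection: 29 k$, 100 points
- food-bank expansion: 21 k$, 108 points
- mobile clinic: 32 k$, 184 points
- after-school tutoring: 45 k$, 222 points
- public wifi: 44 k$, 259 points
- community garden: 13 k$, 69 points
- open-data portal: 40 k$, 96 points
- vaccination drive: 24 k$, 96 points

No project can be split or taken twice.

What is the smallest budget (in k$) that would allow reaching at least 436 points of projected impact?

76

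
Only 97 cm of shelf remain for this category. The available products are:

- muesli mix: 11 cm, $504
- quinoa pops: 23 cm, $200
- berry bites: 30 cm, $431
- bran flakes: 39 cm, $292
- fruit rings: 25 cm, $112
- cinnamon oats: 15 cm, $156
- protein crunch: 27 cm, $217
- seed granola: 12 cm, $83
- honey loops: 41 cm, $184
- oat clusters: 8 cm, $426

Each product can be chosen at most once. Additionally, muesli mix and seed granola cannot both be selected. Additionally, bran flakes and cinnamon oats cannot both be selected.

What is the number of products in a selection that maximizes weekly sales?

Optimal total is 1734.
For example muesli mix + berry bites + cinnamon oats + protein crunch + oat clusters achieves it, using 91 cm.
Every optimal selection uses 5 products.

5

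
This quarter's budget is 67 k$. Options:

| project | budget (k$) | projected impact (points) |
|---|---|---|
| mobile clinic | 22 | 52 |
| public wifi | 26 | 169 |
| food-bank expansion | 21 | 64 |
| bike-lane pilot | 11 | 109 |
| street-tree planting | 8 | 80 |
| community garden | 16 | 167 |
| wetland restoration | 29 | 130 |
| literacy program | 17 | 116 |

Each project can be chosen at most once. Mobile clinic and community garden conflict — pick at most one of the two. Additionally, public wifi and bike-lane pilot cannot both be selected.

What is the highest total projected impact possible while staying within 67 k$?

By projected impact per k$: community garden 10.44, street-tree planting 10.00, bike-lane pilot 9.91, literacy program 6.82 lead.
Greedy by ratio would take bike-lane pilot + street-tree planting + community garden + literacy program: 52 k$ used, total 472.
The 11 k$ tied up in bike-lane pilot is better spent on public wifi — total rises to 532 (67 k$).

532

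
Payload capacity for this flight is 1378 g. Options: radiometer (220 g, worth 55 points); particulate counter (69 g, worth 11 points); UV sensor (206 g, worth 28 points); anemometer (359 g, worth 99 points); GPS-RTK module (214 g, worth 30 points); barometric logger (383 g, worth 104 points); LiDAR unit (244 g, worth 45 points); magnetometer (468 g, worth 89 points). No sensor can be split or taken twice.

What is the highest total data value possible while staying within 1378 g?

The ratio ordering already packs tightly: radiometer + particulate counter + anemometer + barometric logger + LiDAR unit, 1275 g, 314.

314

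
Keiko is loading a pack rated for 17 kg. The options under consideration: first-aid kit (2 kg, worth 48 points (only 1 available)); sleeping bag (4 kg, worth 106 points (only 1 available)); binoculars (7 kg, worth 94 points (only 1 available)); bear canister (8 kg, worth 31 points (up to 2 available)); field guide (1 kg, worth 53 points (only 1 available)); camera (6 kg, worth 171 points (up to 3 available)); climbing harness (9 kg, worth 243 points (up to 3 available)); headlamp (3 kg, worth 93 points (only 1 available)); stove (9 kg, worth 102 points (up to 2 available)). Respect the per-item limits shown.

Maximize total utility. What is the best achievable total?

501

The ratio heuristic lands on field guide + 2×camera + headlamp (488) but leaves 1 kg idle.
Dropping headlamp frees 3 kg; slotting in sleeping bag (4 kg) lifts the total to 501 at 17 kg.
Every other selection either busts 17 kg or exceeds an availability limit or fails to beat 501.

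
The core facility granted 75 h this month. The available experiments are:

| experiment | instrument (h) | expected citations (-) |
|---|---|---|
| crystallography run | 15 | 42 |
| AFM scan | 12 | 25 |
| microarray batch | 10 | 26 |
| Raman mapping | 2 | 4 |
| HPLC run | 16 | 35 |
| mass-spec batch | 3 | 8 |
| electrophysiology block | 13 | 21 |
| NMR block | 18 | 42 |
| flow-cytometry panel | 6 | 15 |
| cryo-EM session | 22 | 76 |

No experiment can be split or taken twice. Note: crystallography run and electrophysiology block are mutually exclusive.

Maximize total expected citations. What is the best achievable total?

209

Crystallography run + microarray batch + mass-spec batch + NMR block + flow-cytometry panel + cryo-EM session uses 74 of the 75 h and totals 209.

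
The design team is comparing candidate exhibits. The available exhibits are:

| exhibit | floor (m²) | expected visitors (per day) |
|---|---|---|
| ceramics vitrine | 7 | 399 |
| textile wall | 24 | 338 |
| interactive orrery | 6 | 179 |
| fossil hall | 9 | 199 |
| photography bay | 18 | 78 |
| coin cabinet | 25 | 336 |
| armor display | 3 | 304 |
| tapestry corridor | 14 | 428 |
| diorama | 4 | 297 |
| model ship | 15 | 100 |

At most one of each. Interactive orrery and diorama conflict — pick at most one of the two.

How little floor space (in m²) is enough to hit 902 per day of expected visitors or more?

14

Minimise m² subject to total expected visitors ≥ 902.
ceramics vitrine + armor display + diorama reaches 1000 using 14 m².
Below 14 m² the best achievable stays under 902.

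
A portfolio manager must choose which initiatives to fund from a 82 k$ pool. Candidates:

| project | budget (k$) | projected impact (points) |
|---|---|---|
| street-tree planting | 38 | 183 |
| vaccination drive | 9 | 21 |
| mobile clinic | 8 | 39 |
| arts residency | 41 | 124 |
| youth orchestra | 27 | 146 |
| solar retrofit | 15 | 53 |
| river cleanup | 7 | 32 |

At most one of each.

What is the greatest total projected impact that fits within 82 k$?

400

Taking street-tree planting + mobile clinic + youth orchestra + river cleanup: 80 k$ used, 400 in projected impact.
Next best is street-tree planting + vaccination drive + mobile clinic + youth orchestra at 389 (82 k$) — short by 11.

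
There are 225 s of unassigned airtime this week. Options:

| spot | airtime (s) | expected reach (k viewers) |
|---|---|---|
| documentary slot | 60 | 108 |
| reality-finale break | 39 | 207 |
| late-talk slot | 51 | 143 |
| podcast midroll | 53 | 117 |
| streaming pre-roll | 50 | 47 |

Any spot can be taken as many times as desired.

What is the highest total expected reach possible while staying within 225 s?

1035

5×reality-finale break uses 195 of the 225 s and totals 1035.
Every other selection either busts 225 s or fails to beat 1035.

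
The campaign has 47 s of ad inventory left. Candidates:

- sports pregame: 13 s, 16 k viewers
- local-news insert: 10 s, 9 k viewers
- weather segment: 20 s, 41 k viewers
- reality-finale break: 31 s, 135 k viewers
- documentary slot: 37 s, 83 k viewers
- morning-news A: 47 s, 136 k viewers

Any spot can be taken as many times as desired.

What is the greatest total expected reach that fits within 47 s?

Ranking by ratio (expected reach/s): reality-finale break 4.35, morning-news A 2.89, documentary slot 2.24.
The ratio ordering already packs tightly: sports pregame + reality-finale break, 44 s, 151.
Nothing else within 47 s beats 151.

151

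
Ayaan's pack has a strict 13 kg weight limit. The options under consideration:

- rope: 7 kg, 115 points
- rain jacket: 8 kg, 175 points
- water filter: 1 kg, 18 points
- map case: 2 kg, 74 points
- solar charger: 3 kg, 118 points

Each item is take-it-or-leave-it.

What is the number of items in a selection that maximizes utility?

The maximum utility within 13 kg is 367.
One optimal bundle: rain jacket + map case + solar charger (13 kg).
All optima have 3 items.

3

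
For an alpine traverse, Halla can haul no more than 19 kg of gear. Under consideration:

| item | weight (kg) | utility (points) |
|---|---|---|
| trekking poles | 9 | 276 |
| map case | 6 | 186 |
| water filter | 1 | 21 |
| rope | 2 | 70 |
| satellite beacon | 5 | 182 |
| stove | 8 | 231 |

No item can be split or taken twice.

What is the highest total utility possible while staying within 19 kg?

Ranking by ratio (utility/kg): satellite beacon 36.40, rope 35.00, map case 31.00.
The ratio heuristic lands on map case + water filter + rope + satellite beacon (459) but leaves 5 kg idle.
Dropping water filter and rope frees 3 kg; slotting in stove (8 kg) lifts the total to 599 at 19 kg.
Every other selection either busts 19 kg or fails to beat 599.

599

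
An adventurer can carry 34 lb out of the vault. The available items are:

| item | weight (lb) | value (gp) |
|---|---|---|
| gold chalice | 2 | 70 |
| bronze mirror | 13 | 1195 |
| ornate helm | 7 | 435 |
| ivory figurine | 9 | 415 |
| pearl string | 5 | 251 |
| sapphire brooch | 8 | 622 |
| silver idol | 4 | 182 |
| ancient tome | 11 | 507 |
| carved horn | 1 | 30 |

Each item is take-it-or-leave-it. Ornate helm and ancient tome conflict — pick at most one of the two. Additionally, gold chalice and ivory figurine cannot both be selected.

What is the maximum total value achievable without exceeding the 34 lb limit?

2533

Best packing: bronze mirror + ornate helm + pearl string + sapphire brooch + carved horn — 34 lb, 2533 total.
No other feasible combination exceeds 2533.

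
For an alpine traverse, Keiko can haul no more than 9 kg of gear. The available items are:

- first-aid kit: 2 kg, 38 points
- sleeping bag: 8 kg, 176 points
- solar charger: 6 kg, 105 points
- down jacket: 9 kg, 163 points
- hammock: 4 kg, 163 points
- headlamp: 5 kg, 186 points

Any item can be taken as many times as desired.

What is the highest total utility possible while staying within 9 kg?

Filling by ratio: 2×hammock for 326, with 1 kg left unused.
The 4 kg tied up in hammock is better spent on headlamp — total rises to 349 (9 kg).
That's the maximum — no swap from here does better than 349.

349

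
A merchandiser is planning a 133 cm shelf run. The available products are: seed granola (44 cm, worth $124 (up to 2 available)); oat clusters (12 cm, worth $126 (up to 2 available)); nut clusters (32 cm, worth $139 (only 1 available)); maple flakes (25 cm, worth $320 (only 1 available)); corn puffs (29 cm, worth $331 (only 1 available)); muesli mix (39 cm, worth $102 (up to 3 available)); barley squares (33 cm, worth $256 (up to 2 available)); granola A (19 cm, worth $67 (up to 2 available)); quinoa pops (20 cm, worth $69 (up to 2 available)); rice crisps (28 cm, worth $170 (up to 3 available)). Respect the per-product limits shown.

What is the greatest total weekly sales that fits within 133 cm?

The ratio heuristic lands on 2×oat clusters + maple flakes + corn puffs + barley squares + granola A (1226) but leaves 3 cm idle.
Dropping oat clusters and granola A frees 31 cm; slotting in barley squares (33 cm) lifts the total to 1289 at 132 cm.
Nothing else within 133 cm beats 1289.

1289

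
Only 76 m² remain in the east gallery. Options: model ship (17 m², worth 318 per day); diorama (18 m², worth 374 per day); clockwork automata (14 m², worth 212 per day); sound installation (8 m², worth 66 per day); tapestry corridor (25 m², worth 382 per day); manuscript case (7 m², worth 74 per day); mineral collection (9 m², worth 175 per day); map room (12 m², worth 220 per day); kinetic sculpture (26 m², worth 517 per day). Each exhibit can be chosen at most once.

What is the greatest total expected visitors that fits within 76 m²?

Greedy by ratio would take model ship + diorama + mineral collection + kinetic sculpture: 70 m² used, total 1384.
The 9 m² tied up in mineral collection is better spent on map room — total rises to 1429 (73 m²).
Runner-up model ship + diorama + clockwork automata + kinetic sculpture tops out at 1421.

1429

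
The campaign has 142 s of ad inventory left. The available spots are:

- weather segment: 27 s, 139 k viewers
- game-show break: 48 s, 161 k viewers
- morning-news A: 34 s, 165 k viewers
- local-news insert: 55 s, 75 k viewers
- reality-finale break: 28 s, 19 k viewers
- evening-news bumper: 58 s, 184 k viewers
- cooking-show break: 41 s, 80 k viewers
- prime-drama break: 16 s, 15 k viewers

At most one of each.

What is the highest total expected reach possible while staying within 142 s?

Taking the top-ratio spots first gives weather segment + game-show break + morning-news A + prime-drama break for 480 (125 s).
The 43 s tied up in weather segment and prime-drama break is better spent on evening-news bumper — total rises to 510 (140 s).
Next best is weather segment + morning-news A + evening-news bumper + prime-drama break at 503 (135 s) — short by 7.

510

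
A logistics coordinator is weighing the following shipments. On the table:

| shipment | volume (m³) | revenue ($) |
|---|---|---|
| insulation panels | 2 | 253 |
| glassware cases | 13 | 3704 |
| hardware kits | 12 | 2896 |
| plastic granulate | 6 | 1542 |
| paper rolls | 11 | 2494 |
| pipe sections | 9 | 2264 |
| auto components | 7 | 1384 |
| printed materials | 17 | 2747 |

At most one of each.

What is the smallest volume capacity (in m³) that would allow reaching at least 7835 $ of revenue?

31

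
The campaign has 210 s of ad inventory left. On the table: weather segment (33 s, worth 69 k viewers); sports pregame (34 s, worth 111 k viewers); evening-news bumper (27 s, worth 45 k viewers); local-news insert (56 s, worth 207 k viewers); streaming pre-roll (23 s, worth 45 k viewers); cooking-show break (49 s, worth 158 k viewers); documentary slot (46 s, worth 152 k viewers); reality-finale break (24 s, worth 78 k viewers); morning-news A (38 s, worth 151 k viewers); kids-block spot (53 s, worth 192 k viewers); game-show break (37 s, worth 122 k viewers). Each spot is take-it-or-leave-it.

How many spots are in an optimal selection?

5

Optimal total is 750.
For example local-news insert + reality-finale break + morning-news A + kids-block spot + game-show break achieves it, using 208 s.
Any selection reaching 750 contains exactly 5 spots.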